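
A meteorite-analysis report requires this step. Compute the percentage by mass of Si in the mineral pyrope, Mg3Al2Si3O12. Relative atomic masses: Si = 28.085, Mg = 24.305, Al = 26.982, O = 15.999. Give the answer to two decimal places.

20.90 wt%

Formula mass = 3×24.305 + 2×26.982 + 3×28.085 + 12×15.999 = 403.122 g/mol, of which 84.255 g is Si.
So Si makes up 84.255/403.122 = 0.2090 of the mass, i.e. 20.90%.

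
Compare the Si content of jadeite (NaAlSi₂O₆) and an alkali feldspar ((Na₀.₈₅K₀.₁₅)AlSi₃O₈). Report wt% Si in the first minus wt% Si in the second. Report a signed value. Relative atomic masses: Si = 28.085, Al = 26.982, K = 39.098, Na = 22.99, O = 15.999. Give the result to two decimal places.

Si in NaAlSi₂O₆: molar mass 202.136 g/mol; 2×28.085 = 56.170 g → 27.79 wt%.
Si in (Na₀.₈₅K₀.₁₅)AlSi₃O₈: molar mass 264.635 g/mol; 3×28.085 = 84.255 g → 31.84 wt%.
Difference = 27.79 − 31.84 = -4.05 percentage points.

-4.05 percentage points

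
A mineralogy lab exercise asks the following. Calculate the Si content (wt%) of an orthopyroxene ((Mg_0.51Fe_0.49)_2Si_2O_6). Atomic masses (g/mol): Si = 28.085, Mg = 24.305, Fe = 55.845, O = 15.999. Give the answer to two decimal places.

24.24 wt%

Formula mass = 1.02·24.305 + 0.98·55.845 + 2·28.085 + 6·15.999 = 231.683 g/mol, of which 56.170 g is Si.
So Si makes up 56.170/231.683 = 0.2424 of the mass, i.e. 24.24%.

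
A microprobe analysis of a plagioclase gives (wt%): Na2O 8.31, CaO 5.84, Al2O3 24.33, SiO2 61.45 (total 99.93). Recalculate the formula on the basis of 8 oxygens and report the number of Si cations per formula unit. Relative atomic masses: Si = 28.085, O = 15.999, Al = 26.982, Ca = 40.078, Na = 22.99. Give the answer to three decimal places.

2.728 Si apfu

Na2O: 8.31/61.979 = 0.13408 mol → 0.26816 mol Na, 0.13408 mol O.
CaO: 5.84/56.077 = 0.10414 mol → 0.10414 mol Ca, 0.10414 mol O.
Al2O3: 24.33/101.961 = 0.23862 mol → 0.47724 mol Al, 0.71586 mol O.
SiO2: 61.45/60.083 = 1.02275 mol → 1.02275 mol Si, 2.04550 mol O.
Total oxygen = 2.99958 mol. Normalization factor = 8/2.99958 = 2.66704.
Si per 8 O = 1.02275 × 2.66704 = 2.728.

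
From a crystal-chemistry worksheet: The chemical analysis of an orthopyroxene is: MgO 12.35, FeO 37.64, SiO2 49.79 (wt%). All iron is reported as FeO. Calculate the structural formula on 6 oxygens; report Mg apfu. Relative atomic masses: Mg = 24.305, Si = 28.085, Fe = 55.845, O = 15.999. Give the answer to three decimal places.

0.739 Mg apfu

12.35 wt% MgO ÷ 40.304 g/mol = 0.30642 mol, giving 0.30642 Mg and 0.30642 O.
37.64 wt% FeO ÷ 71.844 g/mol = 0.52391 mol, giving 0.52391 Fe and 0.52391 O.
49.79 wt% SiO2 ÷ 60.083 g/mol = 0.82869 mol, giving 0.82869 Si and 1.65738 O.
Oxygen sums to 2.48771; scaling by 6/2.48771 = 2.41186 puts the formula on 6 O.
Mg: 0.30642 × 2.41186 = 0.739 atoms per formula unit.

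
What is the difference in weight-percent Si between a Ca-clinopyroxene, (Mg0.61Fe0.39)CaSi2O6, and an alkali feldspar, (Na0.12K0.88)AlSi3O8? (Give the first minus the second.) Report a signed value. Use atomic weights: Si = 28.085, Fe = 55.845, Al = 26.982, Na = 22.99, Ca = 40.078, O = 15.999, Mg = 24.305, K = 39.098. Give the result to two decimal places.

First mineral: 56.170 g Si in 228.848 g formula = 24.54 wt% Si.
Second mineral: 84.255 g Si in 276.394 g formula = 30.48 wt% Si.
24.54% − 30.48% gives a difference of -5.94 percentage points.

-5.94 percentage points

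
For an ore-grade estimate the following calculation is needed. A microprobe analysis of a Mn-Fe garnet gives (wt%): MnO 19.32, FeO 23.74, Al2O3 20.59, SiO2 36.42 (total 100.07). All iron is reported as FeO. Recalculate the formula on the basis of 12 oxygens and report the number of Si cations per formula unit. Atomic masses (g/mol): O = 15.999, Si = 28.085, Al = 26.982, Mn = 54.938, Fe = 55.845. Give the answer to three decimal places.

MnO: 19.32/70.937 = 0.27235 mol → 0.27235 mol Mn, 0.27235 mol O.
FeO: 23.74/71.844 = 0.33044 mol → 0.33044 mol Fe, 0.33044 mol O.
Al2O3: 20.59/101.961 = 0.20194 mol → 0.40388 mol Al, 0.60582 mol O.
SiO2: 36.42/60.083 = 0.60616 mol → 0.60616 mol Si, 1.21232 mol O.
Total oxygen = 2.42093 mol. Normalization factor = 12/2.42093 = 4.95677.
Si per 12 O = 0.60616 × 4.95677 = 3.005.

3.005 Si apfu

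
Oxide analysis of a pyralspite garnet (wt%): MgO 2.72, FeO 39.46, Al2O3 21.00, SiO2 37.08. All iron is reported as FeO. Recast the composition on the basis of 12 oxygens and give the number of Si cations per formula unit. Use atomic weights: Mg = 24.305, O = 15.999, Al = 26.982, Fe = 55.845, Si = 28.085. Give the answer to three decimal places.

MgO (M=40.304): mol = 0.06749; Mg = 0.06749, O = 0.06749.
FeO (M=71.844): mol = 0.54925; Fe = 0.54925, O = 0.54925.
Al2O3 (M=101.961): mol = 0.20596; Al = 0.41192, O = 0.61788.
SiO2 (M=60.083): mol = 0.61715; Si = 0.61715, O = 1.23430.
ΣO = 2.46892; factor = 12/ΣO = 4.86042.
Si apfu = 0.61715 × 4.86042 = 3.000.

3.000 Si apfu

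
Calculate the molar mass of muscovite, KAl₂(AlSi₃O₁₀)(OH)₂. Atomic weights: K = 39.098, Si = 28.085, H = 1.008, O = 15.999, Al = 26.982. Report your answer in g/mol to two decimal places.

398.30 g/mol

K: 1 × 39.098 = 39.0980
Al: 3 × 26.982 = 80.9460
Si: 3 × 28.085 = 84.2550
O: 12 × 15.999 = 191.9880
H: 2 × 1.008 = 2.0160
Summing the contributions gives the formula mass.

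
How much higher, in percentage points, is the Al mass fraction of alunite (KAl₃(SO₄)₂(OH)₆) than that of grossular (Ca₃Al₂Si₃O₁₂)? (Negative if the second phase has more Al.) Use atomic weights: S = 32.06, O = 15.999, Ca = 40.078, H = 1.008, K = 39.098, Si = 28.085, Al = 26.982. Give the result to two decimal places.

First mineral: 80.946 g Al in 414.198 g formula = 19.54 wt% Al.
Second mineral: 53.964 g Al in 450.441 g formula = 11.98 wt% Al.
19.54% − 11.98% gives a difference of 7.56 percentage points.

7.56 percentage points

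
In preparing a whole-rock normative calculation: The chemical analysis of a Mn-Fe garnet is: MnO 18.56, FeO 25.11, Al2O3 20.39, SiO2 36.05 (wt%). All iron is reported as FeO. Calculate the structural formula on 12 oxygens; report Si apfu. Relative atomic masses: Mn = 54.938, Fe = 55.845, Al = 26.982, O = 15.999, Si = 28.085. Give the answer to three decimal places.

2.986 Si apfu

MnO (M=70.937): mol = 0.26164; Mn = 0.26164, O = 0.26164.
FeO (M=71.844): mol = 0.34951; Fe = 0.34951, O = 0.34951.
Al2O3 (M=101.961): mol = 0.19998; Al = 0.39996, O = 0.59994.
SiO2 (M=60.083): mol = 0.60000; Si = 0.60000, O = 1.20000.
ΣO = 2.41109; factor = 12/ΣO = 4.97700.
Si apfu = 0.60000 × 4.97700 = 2.986.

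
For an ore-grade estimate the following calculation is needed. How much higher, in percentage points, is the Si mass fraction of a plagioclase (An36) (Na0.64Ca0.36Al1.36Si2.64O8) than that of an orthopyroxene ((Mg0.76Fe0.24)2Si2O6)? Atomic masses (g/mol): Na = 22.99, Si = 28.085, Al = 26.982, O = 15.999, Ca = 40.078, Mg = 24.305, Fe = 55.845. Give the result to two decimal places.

1.65 percentage points

M(Na0.64Ca0.36Al1.36Si2.64O8) = 267.974 g/mol, so wt% Si = 74.144/267.974 × 100 = 27.67%.
M((Mg0.76Fe0.24)2Si2O6) = 215.913 g/mol, so wt% Si = 56.170/215.913 × 100 = 26.02%.
27.67 − 26.02 = 1.65 pp.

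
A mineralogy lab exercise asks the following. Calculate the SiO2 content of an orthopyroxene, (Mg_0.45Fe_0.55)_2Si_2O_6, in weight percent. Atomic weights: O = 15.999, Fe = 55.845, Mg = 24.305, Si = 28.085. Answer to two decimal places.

51.03 wt%

Formula mass = 235.468 g/mol.
2 Si → 2.0000 mol SiO2 per formula unit; M(SiO2) = 60.083, so SiO2 mass = 120.166 g.
120.166/235.468 × 100 = 51.03 wt%.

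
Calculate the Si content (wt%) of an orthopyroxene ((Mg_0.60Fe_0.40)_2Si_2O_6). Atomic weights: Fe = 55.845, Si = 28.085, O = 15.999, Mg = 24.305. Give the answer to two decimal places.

Molar mass of (Mg_0.60Fe_0.40)_2Si_2O_6: 1.20*24.305 + 0.80*55.845 + 2*28.085 + 6*15.999 = 226.006 g/mol.
Mass of Si per formula unit: 2 × 28.085 = 56.170 g.
Weight fraction Si = 56.170 / 226.006 = 0.2485.

24.85 wt%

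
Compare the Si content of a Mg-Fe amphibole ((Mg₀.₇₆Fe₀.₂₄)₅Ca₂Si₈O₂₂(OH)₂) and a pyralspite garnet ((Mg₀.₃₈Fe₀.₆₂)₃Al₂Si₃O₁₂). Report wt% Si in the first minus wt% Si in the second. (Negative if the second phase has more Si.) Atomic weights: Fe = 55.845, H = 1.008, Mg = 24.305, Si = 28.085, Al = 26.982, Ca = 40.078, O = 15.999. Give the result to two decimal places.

8.18 percentage points

M((Mg₀.₇₆Fe₀.₂₄)₅Ca₂Si₈O₂₂(OH)₂) = 850.201 g/mol, so wt% Si = 224.680/850.201 × 100 = 26.43%.
M((Mg₀.₃₈Fe₀.₆₂)₃Al₂Si₃O₁₂) = 461.786 g/mol, so wt% Si = 84.255/461.786 × 100 = 18.25%.
26.43 − 18.25 = 8.18 pp.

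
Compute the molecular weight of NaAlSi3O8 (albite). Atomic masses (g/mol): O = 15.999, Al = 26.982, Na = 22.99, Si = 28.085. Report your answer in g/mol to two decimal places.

262.22 g/mol

Na: 1 × 22.99 = 22.9900
Al: 1 × 26.982 = 26.9820
Si: 3 × 28.085 = 84.2550
O: 8 × 15.999 = 127.9920
Summing the contributions gives the formula mass.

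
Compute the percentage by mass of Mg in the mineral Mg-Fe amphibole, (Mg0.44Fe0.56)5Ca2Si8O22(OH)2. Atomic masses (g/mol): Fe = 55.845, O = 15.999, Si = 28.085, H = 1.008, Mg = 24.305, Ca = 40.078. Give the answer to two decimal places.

5.94 mass %

M((Mg0.44Fe0.56)5Ca2Si8O22(OH)2) = 900.665 g/mol.
Mg contributes 2.20 × 24.305 = 53.471 g per mole.
53.471/900.665 = 0.0594 → 5.94%.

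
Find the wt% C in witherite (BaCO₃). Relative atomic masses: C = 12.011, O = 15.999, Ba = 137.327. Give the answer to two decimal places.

M(BaCO₃) = 197.335 g/mol.
C contributes 1 × 12.011 = 12.011 g per mole.
12.011/197.335 = 0.0609 → 6.09%.

6.09 wt%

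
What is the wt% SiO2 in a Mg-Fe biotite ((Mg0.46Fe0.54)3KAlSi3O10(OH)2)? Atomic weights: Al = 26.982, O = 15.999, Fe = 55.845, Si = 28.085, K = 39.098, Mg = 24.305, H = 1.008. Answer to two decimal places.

Molar mass of (Mg0.46Fe0.54)3KAlSi3O10(OH)2 = 1.38·24.305 + 1.62·55.845 + 1·39.098 + 1·26.982 + 3·28.085 + 12·15.999 + 2·1.008 = 468.349 g/mol.
Each formula unit contains 3 Si, equivalent to 3/1 = 3.0000 mol SiO2.
M(SiO2) = 1×28.085 + 2×15.999 = 60.083 g/mol.
Mass of SiO2 per formula unit = 3.0000 × 60.083 = 180.249 g.
SiO2 wt% = 180.249 / 468.349 × 100 = 38.49%.

38.49 wt%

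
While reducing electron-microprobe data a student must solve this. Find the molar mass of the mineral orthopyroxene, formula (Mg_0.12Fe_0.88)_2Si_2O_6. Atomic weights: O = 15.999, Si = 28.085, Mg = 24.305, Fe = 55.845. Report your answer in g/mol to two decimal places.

256.28 g/mol

M = 0.24(24.305) + 1.76(55.845) + 2(28.085) + 6(15.999)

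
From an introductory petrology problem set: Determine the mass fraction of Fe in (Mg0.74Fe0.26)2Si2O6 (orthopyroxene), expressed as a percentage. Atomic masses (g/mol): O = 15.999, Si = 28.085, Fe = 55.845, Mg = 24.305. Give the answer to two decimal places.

13.37 mass %

Formula mass = 1.48·24.305 + 0.52·55.845 + 2·28.085 + 6·15.999 = 217.175 g/mol, of which 29.039 g is Fe.
So Fe makes up 29.039/217.175 = 0.1337 of the mass, i.e. 13.37%.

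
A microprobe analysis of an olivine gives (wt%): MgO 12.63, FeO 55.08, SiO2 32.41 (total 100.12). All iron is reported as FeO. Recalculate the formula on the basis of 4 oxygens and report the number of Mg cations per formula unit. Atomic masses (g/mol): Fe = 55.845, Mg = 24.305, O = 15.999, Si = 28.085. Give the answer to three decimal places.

12.63 wt% MgO ÷ 40.304 g/mol = 0.31337 mol, giving 0.31337 Mg and 0.31337 O.
55.08 wt% FeO ÷ 71.844 g/mol = 0.76666 mol, giving 0.76666 Fe and 0.76666 O.
32.41 wt% SiO2 ÷ 60.083 g/mol = 0.53942 mol, giving 0.53942 Si and 1.07884 O.
Oxygen sums to 2.15887; scaling by 4/2.15887 = 1.85282 puts the formula on 4 O.
Mg: 0.31337 × 1.85282 = 0.581 atoms per formula unit.

0.581 Mg apfu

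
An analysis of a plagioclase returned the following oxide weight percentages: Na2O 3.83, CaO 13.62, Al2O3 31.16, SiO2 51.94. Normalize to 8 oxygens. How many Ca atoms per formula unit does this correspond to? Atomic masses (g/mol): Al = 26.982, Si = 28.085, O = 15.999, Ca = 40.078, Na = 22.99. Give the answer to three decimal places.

0.659 Ca apfu

3.83 wt% Na2O ÷ 61.979 g/mol = 0.06180 mol, giving 0.12360 Na and 0.06180 O.
13.62 wt% CaO ÷ 56.077 g/mol = 0.24288 mol, giving 0.24288 Ca and 0.24288 O.
31.16 wt% Al2O3 ÷ 101.961 g/mol = 0.30561 mol, giving 0.61122 Al and 0.91683 O.
51.94 wt% SiO2 ÷ 60.083 g/mol = 0.86447 mol, giving 0.86447 Si and 1.72894 O.
Oxygen sums to 2.95045; scaling by 8/2.95045 = 2.71145 puts the formula on 8 O.
Ca: 0.24288 × 2.71145 = 0.659 atoms per formula unit.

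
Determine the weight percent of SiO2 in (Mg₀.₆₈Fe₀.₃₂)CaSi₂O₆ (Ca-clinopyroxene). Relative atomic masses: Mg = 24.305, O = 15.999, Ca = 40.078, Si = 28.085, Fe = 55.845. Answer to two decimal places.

M((Mg₀.₆₈Fe₀.₃₂)CaSi₂O₆) = 226.640 g/mol; M(SiO2) = 60.083 g/mol.
Moles SiO2 per formula unit = 2 Si ÷ 1 = 2.0000.
SiO2 fraction = (2.0000 × 60.083) / 226.640 = 120.166/226.640 = 0.5302.

53.02 wt%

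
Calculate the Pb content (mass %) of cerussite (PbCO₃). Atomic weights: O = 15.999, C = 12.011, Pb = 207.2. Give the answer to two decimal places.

M(PbCO₃) = 267.208 g/mol.
Pb contributes 1 × 207.2 = 207.200 g per mole.
207.200/267.208 = 0.7754 → 77.54%.

77.54 mass %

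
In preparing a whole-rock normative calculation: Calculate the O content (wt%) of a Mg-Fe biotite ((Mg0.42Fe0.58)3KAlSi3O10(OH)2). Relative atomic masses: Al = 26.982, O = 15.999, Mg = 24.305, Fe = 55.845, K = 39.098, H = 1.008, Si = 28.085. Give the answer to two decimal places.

Formula mass = 1.26·24.305 + 1.74·55.845 + 1·39.098 + 1·26.982 + 3·28.085 + 12·15.999 + 2·1.008 = 472.134 g/mol, of which 191.988 g is O.
So O makes up 191.988/472.134 = 0.4066 of the mass, i.e. 40.66%.

40.66 wt%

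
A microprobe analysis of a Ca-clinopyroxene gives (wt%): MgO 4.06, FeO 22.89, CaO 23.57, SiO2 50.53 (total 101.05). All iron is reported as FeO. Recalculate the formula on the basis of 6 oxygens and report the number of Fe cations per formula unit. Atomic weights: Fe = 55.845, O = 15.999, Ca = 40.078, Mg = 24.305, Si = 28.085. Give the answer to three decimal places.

0.758 Fe apfu

MgO: 4.06/40.304 = 0.10073 mol → 0.10073 mol Mg, 0.10073 mol O.
FeO: 22.89/71.844 = 0.31861 mol → 0.31861 mol Fe, 0.31861 mol O.
CaO: 23.57/56.077 = 0.42031 mol → 0.42031 mol Ca, 0.42031 mol O.
SiO2: 50.53/60.083 = 0.84100 mol → 0.84100 mol Si, 1.68200 mol O.
Total oxygen = 2.52165 mol. Normalization factor = 6/2.52165 = 2.37939.
Fe per 6 O = 0.31861 × 2.37939 = 0.758.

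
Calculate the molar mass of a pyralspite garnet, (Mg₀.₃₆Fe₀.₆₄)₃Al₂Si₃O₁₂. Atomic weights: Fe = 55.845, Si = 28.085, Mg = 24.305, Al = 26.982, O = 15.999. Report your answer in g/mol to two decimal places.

M = 1.08×24.305 + 1.92×55.845 + 2×26.982 + 3×28.085 + 12×15.999

463.68 g/mol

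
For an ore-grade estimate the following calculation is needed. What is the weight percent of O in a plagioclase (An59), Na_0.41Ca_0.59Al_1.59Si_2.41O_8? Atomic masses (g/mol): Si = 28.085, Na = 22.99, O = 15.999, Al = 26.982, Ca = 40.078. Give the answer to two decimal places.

47.12 wt%

Molar mass of Na_0.41Ca_0.59Al_1.59Si_2.41O_8: 0.41·22.99 + 0.59·40.078 + 1.59·26.982 + 2.41·28.085 + 8·15.999 = 271.650 g/mol.
Mass of O per formula unit: 8 × 15.999 = 127.992 g.
Weight fraction O = 127.992 / 271.650 = 0.4712.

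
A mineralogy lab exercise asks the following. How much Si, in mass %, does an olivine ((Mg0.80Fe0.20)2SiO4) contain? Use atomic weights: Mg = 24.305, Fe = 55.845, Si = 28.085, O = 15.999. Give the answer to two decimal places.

Molar mass of (Mg0.80Fe0.20)2SiO4: 1.60×24.305 + 0.40×55.845 + 1×28.085 + 4×15.999 = 153.307 g/mol.
Mass of Si per formula unit: 1 × 28.085 = 28.085 g.
Weight fraction Si = 28.085 / 153.307 = 0.1832.

18.32 mass %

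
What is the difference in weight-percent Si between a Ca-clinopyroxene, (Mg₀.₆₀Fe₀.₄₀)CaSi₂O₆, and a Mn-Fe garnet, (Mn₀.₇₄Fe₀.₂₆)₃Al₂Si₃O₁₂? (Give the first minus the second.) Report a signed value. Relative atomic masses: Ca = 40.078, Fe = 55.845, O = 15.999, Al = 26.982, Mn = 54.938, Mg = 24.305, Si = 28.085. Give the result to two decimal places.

Si in (Mg₀.₆₀Fe₀.₄₀)CaSi₂O₆: molar mass 229.163 g/mol; 2×28.085 = 56.170 g → 24.51 wt%.
Si in (Mn₀.₇₄Fe₀.₂₆)₃Al₂Si₃O₁₂: molar mass 495.728 g/mol; 3×28.085 = 84.255 g → 17.00 wt%.
Difference = 24.51 − 17.00 = 7.51 percentage points.

7.51 percentage points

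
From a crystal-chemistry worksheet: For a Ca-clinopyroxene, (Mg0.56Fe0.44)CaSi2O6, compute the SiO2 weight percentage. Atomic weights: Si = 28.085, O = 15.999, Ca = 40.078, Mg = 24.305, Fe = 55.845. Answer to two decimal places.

Molar mass of (Mg0.56Fe0.44)CaSi2O6 = 0.56*24.305 + 0.44*55.845 + 1*40.078 + 2*28.085 + 6*15.999 = 230.425 g/mol.
Each formula unit contains 2 Si, equivalent to 2/1 = 2.0000 mol SiO2.
M(SiO2) = 1×28.085 + 2×15.999 = 60.083 g/mol.
Mass of SiO2 per formula unit = 2.0000 × 60.083 = 120.166 g.
SiO2 wt% = 120.166 / 230.425 × 100 = 52.15%.

52.15 wt%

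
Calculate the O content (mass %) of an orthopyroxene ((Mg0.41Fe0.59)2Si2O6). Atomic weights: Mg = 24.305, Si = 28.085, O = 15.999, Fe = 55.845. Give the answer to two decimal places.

40.34 mass %

Molar mass of (Mg0.41Fe0.59)2Si2O6: 0.82×24.305 + 1.18×55.845 + 2×28.085 + 6×15.999 = 237.991 g/mol.
Mass of O per formula unit: 6 × 15.999 = 95.994 g.
Weight fraction O = 95.994 / 237.991 = 0.4034.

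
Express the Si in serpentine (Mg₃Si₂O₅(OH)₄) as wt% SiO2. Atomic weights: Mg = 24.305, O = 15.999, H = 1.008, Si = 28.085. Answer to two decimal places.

43.36 wt%

M(Mg₃Si₂O₅(OH)₄) = 277.108 g/mol; M(SiO2) = 60.083 g/mol.
Moles SiO2 per formula unit = 2 Si ÷ 1 = 2.0000.
SiO2 fraction = (2.0000 × 60.083) / 277.108 = 120.166/277.108 = 0.4336.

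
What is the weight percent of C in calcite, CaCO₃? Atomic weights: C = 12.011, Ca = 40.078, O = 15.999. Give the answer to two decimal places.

Molar mass of CaCO₃: 1×40.078 + 1×12.011 + 3×15.999 = 100.086 g/mol.
Mass of C per formula unit: 1 × 12.011 = 12.011 g.
Weight fraction C = 12.011 / 100.086 = 0.1200.

12.00 weight percent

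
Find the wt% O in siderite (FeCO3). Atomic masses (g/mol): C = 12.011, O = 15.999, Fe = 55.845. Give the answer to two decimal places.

Formula mass = 1·55.845 + 1·12.011 + 3·15.999 = 115.853 g/mol, of which 47.997 g is O.
So O makes up 47.997/115.853 = 0.4143 of the mass, i.e. 41.43%.

41.43 mass %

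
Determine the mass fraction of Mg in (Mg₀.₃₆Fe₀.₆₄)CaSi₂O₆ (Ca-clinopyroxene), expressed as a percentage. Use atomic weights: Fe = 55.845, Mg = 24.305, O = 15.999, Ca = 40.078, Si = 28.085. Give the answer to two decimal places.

Molar mass of (Mg₀.₃₆Fe₀.₆₄)CaSi₂O₆: 0.36*24.305 + 0.64*55.845 + 1*40.078 + 2*28.085 + 6*15.999 = 236.733 g/mol.
Mass of Mg per formula unit: 0.36 × 24.305 = 8.750 g.
Weight fraction Mg = 8.750 / 236.733 = 0.0370.

3.70 weight percent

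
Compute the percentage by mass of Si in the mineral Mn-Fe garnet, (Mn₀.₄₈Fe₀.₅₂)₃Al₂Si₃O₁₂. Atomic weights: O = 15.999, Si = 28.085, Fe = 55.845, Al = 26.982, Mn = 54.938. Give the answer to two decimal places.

16.97 weight percent

Formula mass = 1.44*54.938 + 1.56*55.845 + 2*26.982 + 3*28.085 + 12*15.999 = 496.436 g/mol, of which 84.255 g is Si.
So Si makes up 84.255/496.436 = 0.1697 of the mass, i.e. 16.97%.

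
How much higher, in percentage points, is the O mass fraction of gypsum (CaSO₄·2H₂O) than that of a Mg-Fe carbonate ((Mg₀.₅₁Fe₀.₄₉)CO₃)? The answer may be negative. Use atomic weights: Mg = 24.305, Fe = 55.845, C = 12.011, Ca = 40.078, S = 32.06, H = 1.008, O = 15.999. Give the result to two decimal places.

O in CaSO₄·2H₂O: molar mass 172.164 g/mol; 6×15.999 = 95.994 g → 55.76 wt%.
O in (Mg₀.₅₁Fe₀.₄₉)CO₃: molar mass 99.768 g/mol; 3×15.999 = 47.997 g → 48.11 wt%.
Difference = 55.76 − 48.11 = 7.65 percentage points.

7.65 percentage points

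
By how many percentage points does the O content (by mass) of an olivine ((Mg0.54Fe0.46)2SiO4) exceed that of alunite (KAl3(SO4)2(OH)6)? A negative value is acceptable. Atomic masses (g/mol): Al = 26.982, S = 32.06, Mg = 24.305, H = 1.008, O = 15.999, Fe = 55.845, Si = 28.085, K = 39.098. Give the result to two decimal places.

M((Mg0.54Fe0.46)2SiO4) = 169.708 g/mol, so wt% O = 63.996/169.708 × 100 = 37.71%.
M(KAl3(SO4)2(OH)6) = 414.198 g/mol, so wt% O = 223.986/414.198 × 100 = 54.08%.
37.71 − 54.08 = -16.37 pp.

-16.37 percentage points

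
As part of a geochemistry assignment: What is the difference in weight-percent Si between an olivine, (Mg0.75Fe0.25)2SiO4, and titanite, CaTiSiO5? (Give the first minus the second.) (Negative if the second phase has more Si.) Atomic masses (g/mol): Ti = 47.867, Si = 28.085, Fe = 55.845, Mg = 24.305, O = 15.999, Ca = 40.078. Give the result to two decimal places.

M((Mg0.75Fe0.25)2SiO4) = 156.461 g/mol, so wt% Si = 28.085/156.461 × 100 = 17.95%.
M(CaTiSiO5) = 196.025 g/mol, so wt% Si = 28.085/196.025 × 100 = 14.33%.
17.95 − 14.33 = 3.62 pp.

3.62 percentage points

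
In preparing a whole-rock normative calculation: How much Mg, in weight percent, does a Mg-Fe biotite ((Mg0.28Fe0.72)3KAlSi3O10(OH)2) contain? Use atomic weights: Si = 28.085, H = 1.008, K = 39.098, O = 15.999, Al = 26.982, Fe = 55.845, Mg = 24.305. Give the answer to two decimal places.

4.21 weight percent

Molar mass of (Mg0.28Fe0.72)3KAlSi3O10(OH)2: 0.84×24.305 + 2.16×55.845 + 1×39.098 + 1×26.982 + 3×28.085 + 12×15.999 + 2×1.008 = 485.380 g/mol.
Mass of Mg per formula unit: 0.84 × 24.305 = 20.416 g.
Weight fraction Mg = 20.416 / 485.380 = 0.0421.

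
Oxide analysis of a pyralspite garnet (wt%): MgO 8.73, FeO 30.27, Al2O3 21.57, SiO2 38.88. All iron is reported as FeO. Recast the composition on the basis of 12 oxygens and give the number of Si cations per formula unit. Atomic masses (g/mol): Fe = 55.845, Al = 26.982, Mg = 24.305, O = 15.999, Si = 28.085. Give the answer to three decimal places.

3.025 Si apfu

MgO (M=40.304): mol = 0.21660; Mg = 0.21660, O = 0.21660.
FeO (M=71.844): mol = 0.42133; Fe = 0.42133, O = 0.42133.
Al2O3 (M=101.961): mol = 0.21155; Al = 0.42310, O = 0.63465.
SiO2 (M=60.083): mol = 0.64710; Si = 0.64710, O = 1.29420.
ΣO = 2.56678; factor = 12/ΣO = 4.67512.
Si apfu = 0.64710 × 4.67512 = 3.025.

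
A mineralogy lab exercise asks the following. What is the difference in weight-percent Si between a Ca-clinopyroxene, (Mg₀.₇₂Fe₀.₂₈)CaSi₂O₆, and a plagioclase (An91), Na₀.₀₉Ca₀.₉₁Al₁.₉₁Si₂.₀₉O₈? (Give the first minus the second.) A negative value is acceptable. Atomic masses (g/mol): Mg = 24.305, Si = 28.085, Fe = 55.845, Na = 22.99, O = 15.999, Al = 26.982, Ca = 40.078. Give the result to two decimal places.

3.71 percentage points

Si in (Mg₀.₇₂Fe₀.₂₈)CaSi₂O₆: molar mass 225.378 g/mol; 2×28.085 = 56.170 g → 24.92 wt%.
Si in Na₀.₀₉Ca₀.₉₁Al₁.₉₁Si₂.₀₉O₈: molar mass 276.765 g/mol; 2.09×28.085 = 58.698 g → 21.21 wt%.
Difference = 24.92 − 21.21 = 3.71 percentage points.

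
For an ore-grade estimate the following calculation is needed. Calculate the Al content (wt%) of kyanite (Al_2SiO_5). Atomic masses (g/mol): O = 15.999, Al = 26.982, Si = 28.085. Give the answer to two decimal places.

33.30 wt%

M(Al_2SiO_5) = 162.044 g/mol.
Al contributes 2 × 26.982 = 53.964 g per mole.
53.964/162.044 = 0.3330 → 33.30%.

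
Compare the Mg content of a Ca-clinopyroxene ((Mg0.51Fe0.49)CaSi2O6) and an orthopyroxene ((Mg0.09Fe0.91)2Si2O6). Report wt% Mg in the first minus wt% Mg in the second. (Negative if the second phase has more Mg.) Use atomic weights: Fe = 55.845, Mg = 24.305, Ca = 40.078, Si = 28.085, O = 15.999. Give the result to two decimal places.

Mg in (Mg0.51Fe0.49)CaSi2O6: molar mass 232.002 g/mol; 0.51×24.305 = 12.396 g → 5.34 wt%.
Mg in (Mg0.09Fe0.91)2Si2O6: molar mass 258.177 g/mol; 0.18×24.305 = 4.375 g → 1.69 wt%.
Difference = 5.34 − 1.69 = 3.65 percentage points.

3.65 percentage points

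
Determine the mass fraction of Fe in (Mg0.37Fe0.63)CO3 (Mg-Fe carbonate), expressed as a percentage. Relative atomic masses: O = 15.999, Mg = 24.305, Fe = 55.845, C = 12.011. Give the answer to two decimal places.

33.77 mass %

Formula mass = 0.37×24.305 + 0.63×55.845 + 1×12.011 + 3×15.999 = 104.183 g/mol, of which 35.182 g is Fe.
So Fe makes up 35.182/104.183 = 0.3377 of the mass, i.e. 33.77%.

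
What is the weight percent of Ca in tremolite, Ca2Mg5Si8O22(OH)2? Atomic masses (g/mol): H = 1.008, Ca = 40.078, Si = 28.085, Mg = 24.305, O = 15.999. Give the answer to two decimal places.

Molar mass of Ca2Mg5Si8O22(OH)2: 2*40.078 + 5*24.305 + 8*28.085 + 24*15.999 + 2*1.008 = 812.353 g/mol.
Mass of Ca per formula unit: 2 × 40.078 = 80.156 g.
Weight fraction Ca = 80.156 / 812.353 = 0.0987.

9.87 wt%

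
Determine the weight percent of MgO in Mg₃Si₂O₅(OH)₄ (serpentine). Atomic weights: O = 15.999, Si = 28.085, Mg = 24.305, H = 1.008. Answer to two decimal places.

Formula mass = 277.108 g/mol.
3 Mg → 3.0000 mol MgO per formula unit; M(MgO) = 40.304, so MgO mass = 120.912 g.
120.912/277.108 × 100 = 43.63 wt%.

43.63 wt%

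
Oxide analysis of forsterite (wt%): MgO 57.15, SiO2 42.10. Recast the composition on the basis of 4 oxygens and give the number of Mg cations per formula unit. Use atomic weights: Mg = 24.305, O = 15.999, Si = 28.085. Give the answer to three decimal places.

MgO (M=40.304): mol = 1.41797; Mg = 1.41797, O = 1.41797.
SiO2 (M=60.083): mol = 0.70070; Si = 0.70070, O = 1.40140.
ΣO = 2.81937; factor = 4/ΣO = 1.41876.
Mg apfu = 1.41797 × 1.41876 = 2.012.

2.012 Mg apfu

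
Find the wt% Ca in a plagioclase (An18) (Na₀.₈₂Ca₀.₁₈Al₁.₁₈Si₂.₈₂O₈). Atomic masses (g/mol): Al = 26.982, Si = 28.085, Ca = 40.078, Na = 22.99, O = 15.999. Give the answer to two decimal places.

2.72 wt%

M(Na₀.₈₂Ca₀.₁₈Al₁.₁₈Si₂.₈₂O₈) = 265.096 g/mol.
Ca contributes 0.18 × 40.078 = 7.214 g per mole.
7.214/265.096 = 0.0272 → 2.72%.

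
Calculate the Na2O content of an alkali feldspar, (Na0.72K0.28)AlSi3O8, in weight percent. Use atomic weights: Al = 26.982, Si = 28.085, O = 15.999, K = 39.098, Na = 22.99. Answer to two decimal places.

8.37 wt%

Molar mass of (Na0.72K0.28)AlSi3O8 = 0.72·22.99 + 0.28·39.098 + 1·26.982 + 3·28.085 + 8·15.999 = 266.729 g/mol.
Each formula unit contains 0.72 Na, equivalent to 0.72/2 = 0.3600 mol Na2O.
M(Na2O) = 2×22.99 + 1×15.999 = 61.979 g/mol.
Mass of Na2O per formula unit = 0.3600 × 61.979 = 22.312 g.
Na2O wt% = 22.312 / 266.729 × 100 = 8.37%.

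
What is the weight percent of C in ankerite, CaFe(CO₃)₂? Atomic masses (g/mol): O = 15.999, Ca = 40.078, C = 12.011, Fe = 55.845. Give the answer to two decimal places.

M(CaFe(CO₃)₂) = 215.939 g/mol.
C contributes 2 × 12.011 = 24.022 g per mole.
24.022/215.939 = 0.1112 → 11.12%.

11.12 mass %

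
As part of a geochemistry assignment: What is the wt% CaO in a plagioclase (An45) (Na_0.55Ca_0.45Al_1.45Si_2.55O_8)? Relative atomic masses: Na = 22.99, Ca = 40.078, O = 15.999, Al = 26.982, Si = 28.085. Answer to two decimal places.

M(Na_0.55Ca_0.45Al_1.45Si_2.55O_8) = 269.412 g/mol; M(CaO) = 56.077 g/mol.
Moles CaO per formula unit = 0.45 Ca ÷ 1 = 0.4500.
CaO fraction = (0.4500 × 56.077) / 269.412 = 25.235/269.412 = 0.0937.

9.37 wt%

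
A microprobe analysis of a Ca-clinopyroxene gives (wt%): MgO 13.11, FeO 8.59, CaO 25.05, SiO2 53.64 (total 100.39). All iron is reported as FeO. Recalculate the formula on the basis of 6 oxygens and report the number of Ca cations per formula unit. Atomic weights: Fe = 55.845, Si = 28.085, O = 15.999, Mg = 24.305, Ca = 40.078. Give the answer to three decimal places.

1.001 Ca apfu

MgO (M=40.304): mol = 0.32528; Mg = 0.32528, O = 0.32528.
FeO (M=71.844): mol = 0.11956; Fe = 0.11956, O = 0.11956.
CaO (M=56.077): mol = 0.44671; Ca = 0.44671, O = 0.44671.
SiO2 (M=60.083): mol = 0.89277; Si = 0.89277, O = 1.78554.
ΣO = 2.67709; factor = 6/ΣO = 2.24124.
Ca apfu = 0.44671 × 2.24124 = 1.001.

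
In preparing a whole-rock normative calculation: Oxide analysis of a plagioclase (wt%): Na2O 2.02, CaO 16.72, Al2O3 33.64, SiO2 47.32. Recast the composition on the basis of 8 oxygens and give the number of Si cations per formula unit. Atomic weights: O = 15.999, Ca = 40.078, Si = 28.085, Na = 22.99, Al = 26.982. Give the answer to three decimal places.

2.176 Si apfu

Na2O (M=61.979): mol = 0.03259; Na = 0.06518, O = 0.03259.
CaO (M=56.077): mol = 0.29816; Ca = 0.29816, O = 0.29816.
Al2O3 (M=101.961): mol = 0.32993; Al = 0.65986, O = 0.98979.
SiO2 (M=60.083): mol = 0.78758; Si = 0.78758, O = 1.57516.
ΣO = 2.89570; factor = 8/ΣO = 2.76272.
Si apfu = 0.78758 × 2.76272 = 2.176.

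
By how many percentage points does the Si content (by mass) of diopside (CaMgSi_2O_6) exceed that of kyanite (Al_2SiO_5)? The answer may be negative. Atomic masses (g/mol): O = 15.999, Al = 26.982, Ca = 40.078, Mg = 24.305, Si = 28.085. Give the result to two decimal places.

8.61 percentage points

Si in CaMgSi_2O_6: molar mass 216.547 g/mol; 2×28.085 = 56.170 g → 25.94 wt%.
Si in Al_2SiO_5: molar mass 162.044 g/mol; 1×28.085 = 28.085 g → 17.33 wt%.
Difference = 25.94 − 17.33 = 8.61 percentage points.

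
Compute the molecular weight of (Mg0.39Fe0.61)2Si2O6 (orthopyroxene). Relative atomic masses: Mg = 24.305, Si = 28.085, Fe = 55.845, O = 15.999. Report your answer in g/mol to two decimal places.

M = 0.78*24.305 + 1.22*55.845 + 2*28.085 + 6*15.999

239.25 g/mol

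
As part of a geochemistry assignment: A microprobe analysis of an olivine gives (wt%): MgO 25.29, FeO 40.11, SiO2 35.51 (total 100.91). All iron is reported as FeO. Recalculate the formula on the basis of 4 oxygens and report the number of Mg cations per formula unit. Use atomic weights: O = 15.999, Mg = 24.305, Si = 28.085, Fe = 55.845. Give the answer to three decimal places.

25.29 wt% MgO ÷ 40.304 g/mol = 0.62748 mol, giving 0.62748 Mg and 0.62748 O.
40.11 wt% FeO ÷ 71.844 g/mol = 0.55829 mol, giving 0.55829 Fe and 0.55829 O.
35.51 wt% SiO2 ÷ 60.083 g/mol = 0.59102 mol, giving 0.59102 Si and 1.18204 O.
Oxygen sums to 2.36781; scaling by 4/2.36781 = 1.68932 puts the formula on 4 O.
Mg: 0.62748 × 1.68932 = 1.060 atoms per formula unit.

1.060 Mg apfu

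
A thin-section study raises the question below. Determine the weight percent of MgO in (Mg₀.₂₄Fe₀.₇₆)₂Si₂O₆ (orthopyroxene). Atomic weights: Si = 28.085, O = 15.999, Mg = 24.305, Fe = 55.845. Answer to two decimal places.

7.78 wt%

Formula mass = 248.715 g/mol.
0.48 Mg → 0.4800 mol MgO per formula unit; M(MgO) = 40.304, so MgO mass = 19.346 g.
19.346/248.715 × 100 = 7.78 wt%.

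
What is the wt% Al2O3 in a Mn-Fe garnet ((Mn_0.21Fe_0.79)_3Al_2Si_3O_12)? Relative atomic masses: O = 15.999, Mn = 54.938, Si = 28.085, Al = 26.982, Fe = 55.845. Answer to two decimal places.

M((Mn_0.21Fe_0.79)_3Al_2Si_3O_12) = 497.171 g/mol; M(Al2O3) = 101.961 g/mol.
Moles Al2O3 per formula unit = 2 Al ÷ 2 = 1.0000.
Al2O3 fraction = (1.0000 × 101.961) / 497.171 = 101.961/497.171 = 0.2051.

20.51 wt%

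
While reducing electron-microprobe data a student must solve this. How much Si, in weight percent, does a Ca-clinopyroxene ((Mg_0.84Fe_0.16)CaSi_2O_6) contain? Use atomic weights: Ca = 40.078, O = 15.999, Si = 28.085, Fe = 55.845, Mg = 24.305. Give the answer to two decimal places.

M((Mg_0.84Fe_0.16)CaSi_2O_6) = 221.593 g/mol.
Si contributes 2 × 28.085 = 56.170 g per mole.
56.170/221.593 = 0.2535 → 25.35%.

25.35 weight percent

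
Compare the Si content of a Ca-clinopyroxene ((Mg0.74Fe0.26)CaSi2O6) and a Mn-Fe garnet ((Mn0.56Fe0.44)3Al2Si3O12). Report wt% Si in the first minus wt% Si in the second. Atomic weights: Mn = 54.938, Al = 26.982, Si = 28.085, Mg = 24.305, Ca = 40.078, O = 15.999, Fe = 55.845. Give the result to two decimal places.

8.01 percentage points

First mineral: 56.170 g Si in 224.747 g formula = 24.99 wt% Si.
Second mineral: 84.255 g Si in 496.218 g formula = 16.98 wt% Si.
24.99% − 16.98% gives a difference of 8.01 percentage points.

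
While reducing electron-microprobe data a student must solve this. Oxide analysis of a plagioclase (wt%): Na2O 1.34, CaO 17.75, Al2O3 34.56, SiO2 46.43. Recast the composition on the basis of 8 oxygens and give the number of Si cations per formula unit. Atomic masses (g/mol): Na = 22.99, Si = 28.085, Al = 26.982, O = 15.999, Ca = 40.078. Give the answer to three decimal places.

2.131 Si apfu

1.34 wt% Na2O ÷ 61.979 g/mol = 0.02162 mol, giving 0.04324 Na and 0.02162 O.
17.75 wt% CaO ÷ 56.077 g/mol = 0.31653 mol, giving 0.31653 Ca and 0.31653 O.
34.56 wt% Al2O3 ÷ 101.961 g/mol = 0.33895 mol, giving 0.67790 Al and 1.01685 O.
46.43 wt% SiO2 ÷ 60.083 g/mol = 0.77276 mol, giving 0.77276 Si and 1.54552 O.
Oxygen sums to 2.90052; scaling by 8/2.90052 = 2.75813 puts the formula on 8 O.
Si: 0.77276 × 2.75813 = 2.131 atoms per formula unit.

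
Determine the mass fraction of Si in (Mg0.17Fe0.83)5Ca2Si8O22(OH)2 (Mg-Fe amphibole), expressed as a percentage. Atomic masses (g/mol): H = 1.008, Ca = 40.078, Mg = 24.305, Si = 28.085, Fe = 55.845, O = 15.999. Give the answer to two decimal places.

23.82 wt%

M((Mg0.17Fe0.83)5Ca2Si8O22(OH)2) = 943.244 g/mol.
Si contributes 8 × 28.085 = 224.680 g per mole.
224.680/943.244 = 0.2382 → 23.82%.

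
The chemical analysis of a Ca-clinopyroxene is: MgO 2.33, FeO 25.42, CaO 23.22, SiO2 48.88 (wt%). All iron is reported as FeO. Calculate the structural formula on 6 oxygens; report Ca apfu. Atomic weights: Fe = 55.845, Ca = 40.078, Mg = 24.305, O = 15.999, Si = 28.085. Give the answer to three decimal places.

1.013 Ca apfu

MgO (M=40.304): mol = 0.05781; Mg = 0.05781, O = 0.05781.
FeO (M=71.844): mol = 0.35382; Fe = 0.35382, O = 0.35382.
CaO (M=56.077): mol = 0.41407; Ca = 0.41407, O = 0.41407.
SiO2 (M=60.083): mol = 0.81354; Si = 0.81354, O = 1.62708.
ΣO = 2.45278; factor = 6/ΣO = 2.44620.
Ca apfu = 0.41407 × 2.44620 = 1.013.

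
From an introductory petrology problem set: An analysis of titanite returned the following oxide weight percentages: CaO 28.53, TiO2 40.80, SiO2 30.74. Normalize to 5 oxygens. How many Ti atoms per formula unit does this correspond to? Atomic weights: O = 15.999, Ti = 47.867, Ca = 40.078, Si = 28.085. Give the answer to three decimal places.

28.53 wt% CaO ÷ 56.077 g/mol = 0.50876 mol, giving 0.50876 Ca and 0.50876 O.
40.80 wt% TiO2 ÷ 79.865 g/mol = 0.51086 mol, giving 0.51086 Ti and 1.02172 O.
30.74 wt% SiO2 ÷ 60.083 g/mol = 0.51163 mol, giving 0.51163 Si and 1.02326 O.
Oxygen sums to 2.55374; scaling by 5/2.55374 = 1.95791 puts the formula on 5 O.
Ti: 0.51086 × 1.95791 = 1.000 atoms per formula unit.

1.000 Ti apfu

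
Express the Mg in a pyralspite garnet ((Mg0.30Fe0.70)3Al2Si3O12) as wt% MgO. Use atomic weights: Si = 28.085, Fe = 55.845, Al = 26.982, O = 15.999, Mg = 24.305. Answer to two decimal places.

7.73 wt%

Molar mass of (Mg0.30Fe0.70)3Al2Si3O12 = 0.90·24.305 + 2.10·55.845 + 2·26.982 + 3·28.085 + 12·15.999 = 469.356 g/mol.
Each formula unit contains 0.90 Mg, equivalent to 0.90/1 = 0.9000 mol MgO.
M(MgO) = 1×24.305 + 1×15.999 = 40.304 g/mol.
Mass of MgO per formula unit = 0.9000 × 40.304 = 36.274 g.
MgO wt% = 36.274 / 469.356 × 100 = 7.73%.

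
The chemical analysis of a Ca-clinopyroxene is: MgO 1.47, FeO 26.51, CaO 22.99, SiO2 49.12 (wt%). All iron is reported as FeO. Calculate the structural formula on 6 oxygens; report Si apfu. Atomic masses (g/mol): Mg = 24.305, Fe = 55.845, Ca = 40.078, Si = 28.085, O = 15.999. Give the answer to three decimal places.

2.002 Si apfu

1.47 wt% MgO ÷ 40.304 g/mol = 0.03647 mol, giving 0.03647 Mg and 0.03647 O.
26.51 wt% FeO ÷ 71.844 g/mol = 0.36899 mol, giving 0.36899 Fe and 0.36899 O.
22.99 wt% CaO ÷ 56.077 g/mol = 0.40997 mol, giving 0.40997 Ca and 0.40997 O.
49.12 wt% SiO2 ÷ 60.083 g/mol = 0.81754 mol, giving 0.81754 Si and 1.63508 O.
Oxygen sums to 2.45051; scaling by 6/2.45051 = 2.44847 puts the formula on 6 O.
Si: 0.81754 × 2.44847 = 2.002 atoms per formula unit.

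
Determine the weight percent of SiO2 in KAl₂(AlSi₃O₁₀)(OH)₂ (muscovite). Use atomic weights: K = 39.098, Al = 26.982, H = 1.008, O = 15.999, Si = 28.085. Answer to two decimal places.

45.25 wt%

Molar mass of KAl₂(AlSi₃O₁₀)(OH)₂ = 1·39.098 + 3·26.982 + 3·28.085 + 12·15.999 + 2·1.008 = 398.303 g/mol.
Each formula unit contains 3 Si, equivalent to 3/1 = 3.0000 mol SiO2.
M(SiO2) = 1×28.085 + 2×15.999 = 60.083 g/mol.
Mass of SiO2 per formula unit = 3.0000 × 60.083 = 180.249 g.
SiO2 wt% = 180.249 / 398.303 × 100 = 45.25%.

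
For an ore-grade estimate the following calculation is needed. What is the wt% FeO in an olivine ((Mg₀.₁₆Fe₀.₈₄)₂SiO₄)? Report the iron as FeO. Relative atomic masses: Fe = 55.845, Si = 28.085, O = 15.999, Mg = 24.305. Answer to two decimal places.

M((Mg₀.₁₆Fe₀.₈₄)₂SiO₄) = 193.678 g/mol; M(FeO) = 71.844 g/mol.
Moles FeO per formula unit = 1.68 Fe ÷ 1 = 1.6800.
FeO fraction = (1.6800 × 71.844) / 193.678 = 120.698/193.678 = 0.6232.

62.32 wt%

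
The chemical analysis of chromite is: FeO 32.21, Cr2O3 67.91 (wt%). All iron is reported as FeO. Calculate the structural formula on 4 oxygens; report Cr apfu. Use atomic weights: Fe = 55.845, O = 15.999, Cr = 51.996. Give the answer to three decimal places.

FeO (M=71.844): mol = 0.44833; Fe = 0.44833, O = 0.44833.
Cr2O3 (M=151.989): mol = 0.44681; Cr = 0.89362, O = 1.34043.
ΣO = 1.78876; factor = 4/ΣO = 2.23619.
Cr apfu = 0.89362 × 2.23619 = 1.998.

1.998 Cr apfu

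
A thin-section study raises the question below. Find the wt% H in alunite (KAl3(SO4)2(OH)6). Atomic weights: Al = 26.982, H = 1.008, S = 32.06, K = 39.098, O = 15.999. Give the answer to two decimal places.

1.46 mass %

M(KAl3(SO4)2(OH)6) = 414.198 g/mol.
H contributes 6 × 1.008 = 6.048 g per mole.
6.048/414.198 = 0.0146 → 1.46%.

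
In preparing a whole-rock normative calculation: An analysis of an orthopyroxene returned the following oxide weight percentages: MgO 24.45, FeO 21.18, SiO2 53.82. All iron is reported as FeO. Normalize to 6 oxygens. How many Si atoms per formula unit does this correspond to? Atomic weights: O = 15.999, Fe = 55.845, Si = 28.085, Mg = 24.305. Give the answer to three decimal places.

1.996 Si apfu

24.45 wt% MgO ÷ 40.304 g/mol = 0.60664 mol, giving 0.60664 Mg and 0.60664 O.
21.18 wt% FeO ÷ 71.844 g/mol = 0.29481 mol, giving 0.29481 Fe and 0.29481 O.
53.82 wt% SiO2 ÷ 60.083 g/mol = 0.89576 mol, giving 0.89576 Si and 1.79152 O.
Oxygen sums to 2.69297; scaling by 6/2.69297 = 2.22802 puts the formula on 6 O.
Si: 0.89576 × 2.22802 = 1.996 atoms per formula unit.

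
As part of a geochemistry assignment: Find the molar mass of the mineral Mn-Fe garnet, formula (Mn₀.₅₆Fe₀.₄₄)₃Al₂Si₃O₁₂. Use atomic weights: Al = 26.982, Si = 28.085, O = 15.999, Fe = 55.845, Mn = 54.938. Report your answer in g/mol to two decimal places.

The formula mass is the sum 1.68(54.938) + 1.32(55.845) + 2(26.982) + 3(28.085) + 12(15.999).

496.22 g/mol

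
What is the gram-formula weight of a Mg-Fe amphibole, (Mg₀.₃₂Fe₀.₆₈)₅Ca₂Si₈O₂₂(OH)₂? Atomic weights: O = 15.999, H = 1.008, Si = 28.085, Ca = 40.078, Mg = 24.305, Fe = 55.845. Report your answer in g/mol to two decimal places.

M = 1.60*24.305 + 3.40*55.845 + 2*40.078 + 8*28.085 + 24*15.999 + 2*1.008

919.59 g/mol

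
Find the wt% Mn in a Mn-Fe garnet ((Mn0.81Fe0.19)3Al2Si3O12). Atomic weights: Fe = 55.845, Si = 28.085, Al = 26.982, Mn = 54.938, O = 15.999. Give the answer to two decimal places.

26.94 mass %

Formula mass = 2.43*54.938 + 0.57*55.845 + 2*26.982 + 3*28.085 + 12*15.999 = 495.538 g/mol, of which 133.499 g is Mn.
So Mn makes up 133.499/495.538 = 0.2694 of the mass, i.e. 26.94%.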